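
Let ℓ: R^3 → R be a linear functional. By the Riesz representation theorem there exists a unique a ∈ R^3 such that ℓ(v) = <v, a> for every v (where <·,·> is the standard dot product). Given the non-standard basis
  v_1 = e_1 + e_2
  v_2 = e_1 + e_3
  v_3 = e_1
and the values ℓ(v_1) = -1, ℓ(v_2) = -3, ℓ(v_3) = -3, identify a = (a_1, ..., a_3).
a = (-3, 2, 0)

Write a = (a_1, ..., a_3) in the standard basis. For each basis vector v_i, ℓ(v_i) = <v_i, a> is a linear equation in the a_j's. Collect the n equations into a matrix system V a = ℓ, where row i of V is v_i (expressed in the standard basis). Since V is invertible (lower-triangular with 1s on the diagonal, up to permutation), solve by back-substitution:
  V =
[[1, 1, 0],
 [1, 0, 1],
 [1, 0, 0]]
  V a = (-1, -3, -3)
Solving gives a = (-3, 2, 0).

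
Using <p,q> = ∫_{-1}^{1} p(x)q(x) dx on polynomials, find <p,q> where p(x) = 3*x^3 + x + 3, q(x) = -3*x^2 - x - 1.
<p,q> = -208/15

Expand the product: p(x)·q(x) = -9*x^5 - 3*x^4 - 6*x^3 - 10*x^2 - 4*x - 3.
∫_{-1}^{1} of each monomial x^k gives [2/(k+1) if k even, 0 if k odd]. Integrating term-by-term (or equivalently evaluating the antiderivative F(x) = -3*x^6/2 - 3*x^5/5 - 3*x^4/2 - 10*x^3/3 - 2*x^2 - 3*x at the endpoints):
  F(1) − F(−1) = -179/15 − (29/15) = -208/15.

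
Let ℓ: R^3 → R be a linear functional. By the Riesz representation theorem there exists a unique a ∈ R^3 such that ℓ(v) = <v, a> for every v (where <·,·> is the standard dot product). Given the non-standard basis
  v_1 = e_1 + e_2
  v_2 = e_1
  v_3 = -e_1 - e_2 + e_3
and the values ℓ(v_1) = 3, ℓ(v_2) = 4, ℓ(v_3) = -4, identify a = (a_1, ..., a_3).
a = (4, -1, -1)

Write a = (a_1, ..., a_3) in the standard basis. For each basis vector v_i, ℓ(v_i) = <v_i, a> is a linear equation in the a_j's. Collect the n equations into a matrix system V a = ℓ, where row i of V is v_i (expressed in the standard basis). Since V is invertible (lower-triangular with 1s on the diagonal, up to permutation), solve by back-substitution:
  V =
[[1, 1, 0],
 [1, 0, 0],
 [-1, -1, 1]]
  V a = (3, 4, -4)
Solving gives a = (4, -1, -1).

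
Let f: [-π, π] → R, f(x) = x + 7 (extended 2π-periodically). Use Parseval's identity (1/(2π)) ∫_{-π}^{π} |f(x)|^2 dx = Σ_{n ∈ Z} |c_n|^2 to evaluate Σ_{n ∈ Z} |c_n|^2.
Σ |c_n|^2 = π^2/3 + 49

Expand and integrate term by term over [-π, π]:
  ∫ (x)^2 dx = 1·(2π^3/3); ∫ 2·1·(7)·x dx = 0 (odd integrand); ∫ 7^2 dx = 49·2π.
So (1/(2π)) ∫_{-π}^{π} (x + 7)^2 dx = 1π^2/3 + 49 = π^2/3 + 49.
Parseval ⇒ Σ |c_n|^2 = π^2/3 + 49.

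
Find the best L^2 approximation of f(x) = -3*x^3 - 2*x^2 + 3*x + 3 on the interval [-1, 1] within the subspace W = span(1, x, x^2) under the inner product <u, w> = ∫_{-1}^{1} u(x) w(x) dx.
g(x) = -2*x^2 + 6*x/5 + 3

The best approximation g ∈ W is the orthogonal projection of f onto W. Writing g = a_0 + a_1 x + a_2 x^2, the coefficients solve the normal equations G · a = b where
  G_{ij} = <φ_i, φ_j> and b_i = <f, φ_i>, with φ_0 = 1, φ_1 = x, φ_2 = x^2.
G =
  [2, 0, 2/3]
  [0, 2/3, 0]
  [2/3, 0, 2/5],
b = (14/3, 4/5, 6/5).
Solving gives a_0 = 3, a_1 = 6/5, a_2 = -2, so
  g(x) = -2*x^2 + 6*x/5 + 3.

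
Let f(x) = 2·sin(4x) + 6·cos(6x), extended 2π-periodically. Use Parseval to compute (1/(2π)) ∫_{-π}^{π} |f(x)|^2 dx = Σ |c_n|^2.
Σ |c_n|^2 = 20

Expand |f|^2 and use orthogonality of {sin(nx), cos(mx)} on [-π, π]:
  ∫_{-π}^{π} sin(nx)^2 dx = π, ∫ cos(mx)^2 dx = π, and cross terms integrate to 0.
So ∫_{-π}^{π} f(x)^2 dx = 2^2 · π + 6^2 · π = (4 + 36)π.
Divide by 2π: (4 + 36)/2 = 20.
By Parseval, this equals Σ |c_n|^2.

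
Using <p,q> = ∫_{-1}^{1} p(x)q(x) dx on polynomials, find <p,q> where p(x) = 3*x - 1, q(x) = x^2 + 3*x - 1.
<p,q> = 22/3

Expand the product: p(x)·q(x) = 3*x^3 + 8*x^2 - 6*x + 1.
∫_{-1}^{1} of each monomial x^k gives [2/(k+1) if k even, 0 if k odd]. Integrating term-by-term (or equivalently evaluating the antiderivative F(x) = 3*x^4/4 + 8*x^3/3 - 3*x^2 + x at the endpoints):
  F(1) − F(−1) = 17/12 − (-71/12) = 22/3.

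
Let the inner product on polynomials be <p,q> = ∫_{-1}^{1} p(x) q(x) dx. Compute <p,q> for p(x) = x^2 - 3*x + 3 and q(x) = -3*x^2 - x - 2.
<p,q> = -278/15

Expand the product: p(x)·q(x) = -3*x^4 + 8*x^3 - 8*x^2 + 3*x - 6.
∫_{-1}^{1} of each monomial x^k gives [2/(k+1) if k even, 0 if k odd]. Integrating term-by-term (or equivalently evaluating the antiderivative F(x) = -3*x^5/5 + 2*x^4 - 8*x^3/3 + 3*x^2/2 - 6*x at the endpoints):
  F(1) − F(−1) = -173/30 − (383/30) = -278/15.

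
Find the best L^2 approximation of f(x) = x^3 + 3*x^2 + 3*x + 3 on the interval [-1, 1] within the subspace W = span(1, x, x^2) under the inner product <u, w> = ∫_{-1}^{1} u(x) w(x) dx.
g(x) = 3*x^2 + 18*x/5 + 3

The best approximation g ∈ W is the orthogonal projection of f onto W. Writing g = a_0 + a_1 x + a_2 x^2, the coefficients solve the normal equations G · a = b where
  G_{ij} = <φ_i, φ_j> and b_i = <f, φ_i>, with φ_0 = 1, φ_1 = x, φ_2 = x^2.
G =
  [2, 0, 2/3]
  [0, 2/3, 0]
  [2/3, 0, 2/5],
b = (8, 12/5, 16/5).
Solving gives a_0 = 3, a_1 = 18/5, a_2 = 3, so
  g(x) = 3*x^2 + 18*x/5 + 3.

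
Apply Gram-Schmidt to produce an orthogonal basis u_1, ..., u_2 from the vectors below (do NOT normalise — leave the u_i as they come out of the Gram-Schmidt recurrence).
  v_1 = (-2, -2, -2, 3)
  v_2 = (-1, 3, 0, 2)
Orthogonal basis:
  u_1 = (-2, -2, -2, 3)
  u_2 = (-17/21, 67/21, 4/21, 12/7)

Apply the Gram-Schmidt recurrence
  u_1 = v_1
  u_i = v_i − Σ_{j<i} ((v_i · u_j) / (u_j · u_j)) · u_j.

Step by step this gives:
  u_1 = (-2, -2, -2, 3)
  u_2 = (-17/21, 67/21, 4/21, 12/7)

Orthogonality check:
  u_2 · u_1 = 0 (should be 0)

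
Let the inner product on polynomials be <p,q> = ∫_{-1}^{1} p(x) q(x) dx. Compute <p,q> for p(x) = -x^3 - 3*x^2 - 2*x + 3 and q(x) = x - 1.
<p,q> = -86/15

Expand the product: p(x)·q(x) = -x^4 - 2*x^3 + x^2 + 5*x - 3.
∫_{-1}^{1} of each monomial x^k gives [2/(k+1) if k even, 0 if k odd]. Integrating term-by-term (or equivalently evaluating the antiderivative F(x) = -x^5/5 - x^4/2 + x^3/3 + 5*x^2/2 - 3*x at the endpoints):
  F(1) − F(−1) = -13/15 − (73/15) = -86/15.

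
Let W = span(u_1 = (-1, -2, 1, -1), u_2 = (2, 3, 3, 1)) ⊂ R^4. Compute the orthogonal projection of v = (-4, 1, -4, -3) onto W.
proj_W(v) = (-171/125, -208/125, -499/125, -37/125)

Set up U = [u_1 | ... | u_2] ∈ R^(4×2). The projector onto W = col(U) is P = U (U^T U)^(-1) U^T.
Compute U^T U =
  [7, -6]
  [-6, 23],
and U^T v = (1, -20).
Solve U^T U · c = U^T v for the coefficients: c = (-97/125, -134/125). The projection is proj_W(v) = U c.
Check: (v - proj_W(v)) · u_1 = 0  (should be 0).
Check: (v - proj_W(v)) · u_2 = 0  (should be 0).
Result: proj_W(v) = (-171/125, -208/125, -499/125, -37/125).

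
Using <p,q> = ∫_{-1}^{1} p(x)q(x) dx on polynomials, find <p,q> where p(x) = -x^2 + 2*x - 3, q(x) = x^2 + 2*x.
<p,q> = 4/15

Expand the product: p(x)·q(x) = -x^4 + x^2 - 6*x.
∫_{-1}^{1} of each monomial x^k gives [2/(k+1) if k even, 0 if k odd]. Integrating term-by-term (or equivalently evaluating the antiderivative F(x) = -x^5/5 + x^3/3 - 3*x^2 at the endpoints):
  F(1) − F(−1) = -43/15 − (-47/15) = 4/15.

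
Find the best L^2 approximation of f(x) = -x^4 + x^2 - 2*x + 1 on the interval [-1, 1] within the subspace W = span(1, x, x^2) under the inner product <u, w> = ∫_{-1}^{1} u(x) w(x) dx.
g(x) = x^2/7 - 2*x + 38/35

The best approximation g ∈ W is the orthogonal projection of f onto W. Writing g = a_0 + a_1 x + a_2 x^2, the coefficients solve the normal equations G · a = b where
  G_{ij} = <φ_i, φ_j> and b_i = <f, φ_i>, with φ_0 = 1, φ_1 = x, φ_2 = x^2.
G =
  [2, 0, 2/3]
  [0, 2/3, 0]
  [2/3, 0, 2/5],
b = (34/15, -4/3, 82/105).
Solving gives a_0 = 38/35, a_1 = -2, a_2 = 1/7, so
  g(x) = x^2/7 - 2*x + 38/35.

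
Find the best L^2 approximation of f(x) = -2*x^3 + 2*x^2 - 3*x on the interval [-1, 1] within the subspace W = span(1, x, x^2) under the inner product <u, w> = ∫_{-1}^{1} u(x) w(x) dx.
g(x) = 2*x^2 - 21*x/5

The best approximation g ∈ W is the orthogonal projection of f onto W. Writing g = a_0 + a_1 x + a_2 x^2, the coefficients solve the normal equations G · a = b where
  G_{ij} = <φ_i, φ_j> and b_i = <f, φ_i>, with φ_0 = 1, φ_1 = x, φ_2 = x^2.
G =
  [2, 0, 2/3]
  [0, 2/3, 0]
  [2/3, 0, 2/5],
b = (4/3, -14/5, 4/5).
Solving gives a_0 = 0, a_1 = -21/5, a_2 = 2, so
  g(x) = 2*x^2 - 21*x/5.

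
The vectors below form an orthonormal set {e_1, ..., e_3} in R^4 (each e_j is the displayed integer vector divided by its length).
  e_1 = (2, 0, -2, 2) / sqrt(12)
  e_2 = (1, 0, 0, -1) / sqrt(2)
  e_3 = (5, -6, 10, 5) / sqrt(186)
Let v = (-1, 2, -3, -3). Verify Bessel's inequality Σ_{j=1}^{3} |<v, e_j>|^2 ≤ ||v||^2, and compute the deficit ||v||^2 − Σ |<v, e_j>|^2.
Σ |<v, e_j>|^2 = 23; ||v||^2 = 23; deficit = 0

Write each e_j = u_j / sqrt(<u_j, u_j>) where u_j is the displayed integer vector. Then <v, e_j> = <v, u_j> / sqrt(<u_j, u_j>), so |<v, e_j>|^2 = <v, u_j>^2 / <u_j, u_j>.
Coefficients: <v, e_1> = -2/sqrt(12), <v, e_2> = 2/sqrt(2), <v, e_3> = -62/sqrt(186).
Square and sum: Σ |<v, e_j>|^2 = 23.
Compute ||v||^2 = v·v = 23.
Deficit = 23 − 23 = 0 ≥ 0, confirming Bessel's inequality. (The deficit equals ||v − Σ <v,e_j> e_j||^2, the squared distance from v to span{e_j}.)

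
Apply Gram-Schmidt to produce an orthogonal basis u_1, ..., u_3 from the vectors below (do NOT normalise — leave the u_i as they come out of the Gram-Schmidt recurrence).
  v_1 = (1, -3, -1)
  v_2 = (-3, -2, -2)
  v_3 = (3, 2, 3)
Orthogonal basis:
  u_1 = (1, -3, -1)
  u_2 = (-38/11, -7/11, -17/11)
  u_3 = (-22/81, -55/162, 121/162)

Apply the Gram-Schmidt recurrence
  u_1 = v_1
  u_i = v_i − Σ_{j<i} ((v_i · u_j) / (u_j · u_j)) · u_j.

Step by step this gives:
  u_1 = (1, -3, -1)
  u_2 = (-38/11, -7/11, -17/11)
  u_3 = (-22/81, -55/162, 121/162)

Orthogonality check:
  u_2 · u_1 = 0 (should be 0)
  u_3 · u_1 = 0 (should be 0)
  u_3 · u_2 = 0 (should be 0)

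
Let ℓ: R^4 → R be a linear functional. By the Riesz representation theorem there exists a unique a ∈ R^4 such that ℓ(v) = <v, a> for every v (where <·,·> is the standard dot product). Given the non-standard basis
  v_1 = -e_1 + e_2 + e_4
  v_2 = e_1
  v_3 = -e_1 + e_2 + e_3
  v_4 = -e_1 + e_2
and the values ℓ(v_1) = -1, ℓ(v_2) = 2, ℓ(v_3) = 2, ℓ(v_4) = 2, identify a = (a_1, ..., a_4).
a = (2, 4, 0, -3)

Write a = (a_1, ..., a_4) in the standard basis. For each basis vector v_i, ℓ(v_i) = <v_i, a> is a linear equation in the a_j's. Collect the n equations into a matrix system V a = ℓ, where row i of V is v_i (expressed in the standard basis). Since V is invertible (lower-triangular with 1s on the diagonal, up to permutation), solve by back-substitution:
  V =
[[-1, 1, 0, 1],
 [1, 0, 0, 0],
 [-1, 1, 1, 0],
 [-1, 1, 0, 0]]
  V a = (-1, 2, 2, 2)
Solving gives a = (2, 4, 0, -3).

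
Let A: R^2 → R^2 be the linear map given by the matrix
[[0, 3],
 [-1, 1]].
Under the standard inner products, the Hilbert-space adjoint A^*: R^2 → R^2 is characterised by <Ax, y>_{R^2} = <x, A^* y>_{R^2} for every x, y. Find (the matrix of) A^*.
A^* = A^T =
[[0, -1],
 [3, 1]]

For real matrices with standard dot products, the defining identity <Ax, y> = <x, A^* y> gives (Ax)^T y = x^T (A^*) y, i.e. x^T A^T y = x^T (A^*) y. Since this holds for all x, y, we must have A^* = A^T. Therefore
A^* =
[[0, -1],
 [3, 1]].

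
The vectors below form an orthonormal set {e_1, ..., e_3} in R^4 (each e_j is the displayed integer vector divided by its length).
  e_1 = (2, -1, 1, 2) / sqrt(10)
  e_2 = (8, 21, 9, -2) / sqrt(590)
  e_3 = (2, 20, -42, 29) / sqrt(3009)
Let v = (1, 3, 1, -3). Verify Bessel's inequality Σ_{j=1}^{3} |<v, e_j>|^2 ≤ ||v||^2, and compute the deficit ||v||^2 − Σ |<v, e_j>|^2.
Σ |<v, e_j>|^2 = 899/51; ||v||^2 = 20; deficit = 121/51

Write each e_j = u_j / sqrt(<u_j, u_j>) where u_j is the displayed integer vector. Then <v, e_j> = <v, u_j> / sqrt(<u_j, u_j>), so |<v, e_j>|^2 = <v, u_j>^2 / <u_j, u_j>.
Coefficients: <v, e_1> = -6/sqrt(10), <v, e_2> = 86/sqrt(590), <v, e_3> = -67/sqrt(3009).
Square and sum: Σ |<v, e_j>|^2 = 899/51.
Compute ||v||^2 = v·v = 20.
Deficit = 20 − 899/51 = 121/51 ≥ 0, confirming Bessel's inequality. (The deficit equals ||v − Σ <v,e_j> e_j||^2, the squared distance from v to span{e_j}.)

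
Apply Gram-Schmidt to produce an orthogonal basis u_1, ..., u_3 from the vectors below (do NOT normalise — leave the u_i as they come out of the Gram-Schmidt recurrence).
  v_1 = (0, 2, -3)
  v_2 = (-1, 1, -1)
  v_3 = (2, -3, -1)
Orthogonal basis:
  u_1 = (0, 2, -3)
  u_2 = (-1, 3/13, 2/13)
  u_3 = (-9/14, -27/14, -9/7)

Apply the Gram-Schmidt recurrence
  u_1 = v_1
  u_i = v_i − Σ_{j<i} ((v_i · u_j) / (u_j · u_j)) · u_j.

Step by step this gives:
  u_1 = (0, 2, -3)
  u_2 = (-1, 3/13, 2/13)
  u_3 = (-9/14, -27/14, -9/7)

Orthogonality check:
  u_2 · u_1 = 0 (should be 0)
  u_3 · u_1 = 0 (should be 0)
  u_3 · u_2 = 0 (should be 0)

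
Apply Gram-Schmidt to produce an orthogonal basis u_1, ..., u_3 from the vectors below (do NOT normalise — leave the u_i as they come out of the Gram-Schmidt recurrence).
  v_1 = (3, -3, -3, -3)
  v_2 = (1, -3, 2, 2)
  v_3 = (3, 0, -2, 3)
Orthogonal basis:
  u_1 = (3, -3, -3, -3)
  u_2 = (1, -3, 2, 2)
  u_3 = (20/9, 4/3, -37/18, 53/18)

Apply the Gram-Schmidt recurrence
  u_1 = v_1
  u_i = v_i − Σ_{j<i} ((v_i · u_j) / (u_j · u_j)) · u_j.

Step by step this gives:
  u_1 = (3, -3, -3, -3)
  u_2 = (1, -3, 2, 2)
  u_3 = (20/9, 4/3, -37/18, 53/18)

Orthogonality check:
  u_2 · u_1 = 0 (should be 0)
  u_3 · u_1 = 0 (should be 0)
  u_3 · u_2 = 0 (should be 0)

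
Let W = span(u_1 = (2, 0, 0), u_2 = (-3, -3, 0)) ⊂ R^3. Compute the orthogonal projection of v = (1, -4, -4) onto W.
proj_W(v) = (1, -4, 0)

Set up U = [u_1 | ... | u_2] ∈ R^(3×2). The projector onto W = col(U) is P = U (U^T U)^(-1) U^T.
Compute U^T U =
  [4, -6]
  [-6, 18],
and U^T v = (2, 9).
Solve U^T U · c = U^T v for the coefficients: c = (5/2, 4/3). The projection is proj_W(v) = U c.
Check: (v - proj_W(v)) · u_1 = 0  (should be 0).
Check: (v - proj_W(v)) · u_2 = 0  (should be 0).
Result: proj_W(v) = (1, -4, 0).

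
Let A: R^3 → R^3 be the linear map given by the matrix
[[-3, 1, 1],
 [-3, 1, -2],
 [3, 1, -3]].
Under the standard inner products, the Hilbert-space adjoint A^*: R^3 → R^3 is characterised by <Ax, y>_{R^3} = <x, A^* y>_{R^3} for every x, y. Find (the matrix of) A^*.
A^* = A^T =
[[-3, -3, 3],
 [1, 1, 1],
 [1, -2, -3]]

For real matrices with standard dot products, the defining identity <Ax, y> = <x, A^* y> gives (Ax)^T y = x^T (A^*) y, i.e. x^T A^T y = x^T (A^*) y. Since this holds for all x, y, we must have A^* = A^T. Therefore
A^* =
[[-3, -3, 3],
 [1, 1, 1],
 [1, -2, -3]].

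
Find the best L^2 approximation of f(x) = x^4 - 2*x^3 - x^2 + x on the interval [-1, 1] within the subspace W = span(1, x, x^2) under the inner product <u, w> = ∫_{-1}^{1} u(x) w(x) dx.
g(x) = -x^2/7 - x/5 - 3/35

The best approximation g ∈ W is the orthogonal projection of f onto W. Writing g = a_0 + a_1 x + a_2 x^2, the coefficients solve the normal equations G · a = b where
  G_{ij} = <φ_i, φ_j> and b_i = <f, φ_i>, with φ_0 = 1, φ_1 = x, φ_2 = x^2.
G =
  [2, 0, 2/3]
  [0, 2/3, 0]
  [2/3, 0, 2/5],
b = (-4/15, -2/15, -4/35).
Solving gives a_0 = -3/35, a_1 = -1/5, a_2 = -1/7, so
  g(x) = -x^2/7 - x/5 - 3/35.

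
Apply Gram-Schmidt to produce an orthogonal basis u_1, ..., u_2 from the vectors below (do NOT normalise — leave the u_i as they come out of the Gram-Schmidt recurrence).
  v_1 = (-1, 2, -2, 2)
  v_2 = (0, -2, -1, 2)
Orthogonal basis:
  u_1 = (-1, 2, -2, 2)
  u_2 = (2/13, -30/13, -9/13, 22/13)

Apply the Gram-Schmidt recurrence
  u_1 = v_1
  u_i = v_i − Σ_{j<i} ((v_i · u_j) / (u_j · u_j)) · u_j.

Step by step this gives:
  u_1 = (-1, 2, -2, 2)
  u_2 = (2/13, -30/13, -9/13, 22/13)

Orthogonality check:
  u_2 · u_1 = 0 (should be 0)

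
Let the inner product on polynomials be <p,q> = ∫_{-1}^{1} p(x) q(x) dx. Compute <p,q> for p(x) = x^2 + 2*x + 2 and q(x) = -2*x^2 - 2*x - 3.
<p,q> = -302/15

Expand the product: p(x)·q(x) = -2*x^4 - 6*x^3 - 11*x^2 - 10*x - 6.
∫_{-1}^{1} of each monomial x^k gives [2/(k+1) if k even, 0 if k odd]. Integrating term-by-term (or equivalently evaluating the antiderivative F(x) = -2*x^5/5 - 3*x^4/2 - 11*x^3/3 - 5*x^2 - 6*x at the endpoints):
  F(1) − F(−1) = -497/30 − (107/30) = -302/15.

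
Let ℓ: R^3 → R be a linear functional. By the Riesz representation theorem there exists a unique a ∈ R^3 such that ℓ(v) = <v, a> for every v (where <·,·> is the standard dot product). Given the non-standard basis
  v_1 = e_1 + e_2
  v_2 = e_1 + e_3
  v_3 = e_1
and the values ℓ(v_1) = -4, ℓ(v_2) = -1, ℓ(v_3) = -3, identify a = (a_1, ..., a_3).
a = (-3, -1, 2)

Write a = (a_1, ..., a_3) in the standard basis. For each basis vector v_i, ℓ(v_i) = <v_i, a> is a linear equation in the a_j's. Collect the n equations into a matrix system V a = ℓ, where row i of V is v_i (expressed in the standard basis). Since V is invertible (lower-triangular with 1s on the diagonal, up to permutation), solve by back-substitution:
  V =
[[1, 1, 0],
 [1, 0, 1],
 [1, 0, 0]]
  V a = (-4, -1, -3)
Solving gives a = (-3, -1, 2).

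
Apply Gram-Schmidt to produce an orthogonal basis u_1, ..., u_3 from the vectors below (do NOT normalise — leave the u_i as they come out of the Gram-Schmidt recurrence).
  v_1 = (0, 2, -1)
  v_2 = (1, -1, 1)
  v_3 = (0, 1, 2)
Orthogonal basis:
  u_1 = (0, 2, -1)
  u_2 = (1, 1/5, 2/5)
  u_3 = (-5/6, 5/6, 5/3)

Apply the Gram-Schmidt recurrence
  u_1 = v_1
  u_i = v_i − Σ_{j<i} ((v_i · u_j) / (u_j · u_j)) · u_j.

Step by step this gives:
  u_1 = (0, 2, -1)
  u_2 = (1, 1/5, 2/5)
  u_3 = (-5/6, 5/6, 5/3)

Orthogonality check:
  u_2 · u_1 = 0 (should be 0)
  u_3 · u_1 = 0 (should be 0)
  u_3 · u_2 = 0 (should be 0)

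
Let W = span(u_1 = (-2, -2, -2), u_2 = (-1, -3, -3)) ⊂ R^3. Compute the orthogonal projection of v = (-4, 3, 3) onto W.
proj_W(v) = (-4, 3, 3)

Set up U = [u_1 | ... | u_2] ∈ R^(3×2). The projector onto W = col(U) is P = U (U^T U)^(-1) U^T.
Compute U^T U =
  [12, 14]
  [14, 19],
and U^T v = (-4, -14).
Solve U^T U · c = U^T v for the coefficients: c = (15/4, -7/2). The projection is proj_W(v) = U c.
Check: (v - proj_W(v)) · u_1 = 0  (should be 0).
Check: (v - proj_W(v)) · u_2 = 0  (should be 0).
Result: proj_W(v) = (-4, 3, 3).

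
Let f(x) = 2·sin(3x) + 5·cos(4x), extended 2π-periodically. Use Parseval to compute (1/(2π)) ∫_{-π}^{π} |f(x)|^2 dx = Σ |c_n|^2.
Σ |c_n|^2 = 29/2

Expand |f|^2 and use orthogonality of {sin(nx), cos(mx)} on [-π, π]:
  ∫_{-π}^{π} sin(nx)^2 dx = π, ∫ cos(mx)^2 dx = π, and cross terms integrate to 0.
So ∫_{-π}^{π} f(x)^2 dx = 2^2 · π + 5^2 · π = (4 + 25)π.
Divide by 2π: (4 + 25)/2 = 29/2.
By Parseval, this equals Σ |c_n|^2.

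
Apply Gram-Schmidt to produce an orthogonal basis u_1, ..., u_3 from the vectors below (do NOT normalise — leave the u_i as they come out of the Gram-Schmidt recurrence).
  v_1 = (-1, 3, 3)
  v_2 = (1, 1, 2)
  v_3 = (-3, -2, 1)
Orthogonal basis:
  u_1 = (-1, 3, 3)
  u_2 = (27/19, -5/19, 14/19)
  u_3 = (-69/50, -23/10, 46/25)

Apply the Gram-Schmidt recurrence
  u_1 = v_1
  u_i = v_i − Σ_{j<i} ((v_i · u_j) / (u_j · u_j)) · u_j.

Step by step this gives:
  u_1 = (-1, 3, 3)
  u_2 = (27/19, -5/19, 14/19)
  u_3 = (-69/50, -23/10, 46/25)

Orthogonality check:
  u_2 · u_1 = 0 (should be 0)
  u_3 · u_1 = 0 (should be 0)
  u_3 · u_2 = 0 (should be 0)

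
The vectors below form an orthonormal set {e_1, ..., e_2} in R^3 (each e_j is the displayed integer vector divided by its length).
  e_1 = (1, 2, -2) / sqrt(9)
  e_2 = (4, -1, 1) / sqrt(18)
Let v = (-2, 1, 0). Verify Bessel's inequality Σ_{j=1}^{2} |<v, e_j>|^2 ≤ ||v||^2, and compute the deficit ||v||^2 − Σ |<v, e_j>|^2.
Σ |<v, e_j>|^2 = 9/2; ||v||^2 = 5; deficit = 1/2

Write each e_j = u_j / sqrt(<u_j, u_j>) where u_j is the displayed integer vector. Then <v, e_j> = <v, u_j> / sqrt(<u_j, u_j>), so |<v, e_j>|^2 = <v, u_j>^2 / <u_j, u_j>.
Coefficients: <v, e_1> = 0/sqrt(9), <v, e_2> = -9/sqrt(18).
Square and sum: Σ |<v, e_j>|^2 = 9/2.
Compute ||v||^2 = v·v = 5.
Deficit = 5 − 9/2 = 1/2 ≥ 0, confirming Bessel's inequality. (The deficit equals ||v − Σ <v,e_j> e_j||^2, the squared distance from v to span{e_j}.)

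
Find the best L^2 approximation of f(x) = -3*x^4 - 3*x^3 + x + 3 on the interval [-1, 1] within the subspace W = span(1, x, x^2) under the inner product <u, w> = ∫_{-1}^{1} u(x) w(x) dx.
g(x) = -18*x^2/7 - 4*x/5 + 114/35

The best approximation g ∈ W is the orthogonal projection of f onto W. Writing g = a_0 + a_1 x + a_2 x^2, the coefficients solve the normal equations G · a = b where
  G_{ij} = <φ_i, φ_j> and b_i = <f, φ_i>, with φ_0 = 1, φ_1 = x, φ_2 = x^2.
G =
  [2, 0, 2/3]
  [0, 2/3, 0]
  [2/3, 0, 2/5],
b = (24/5, -8/15, 8/7).
Solving gives a_0 = 114/35, a_1 = -4/5, a_2 = -18/7, so
  g(x) = -18*x^2/7 - 4*x/5 + 114/35.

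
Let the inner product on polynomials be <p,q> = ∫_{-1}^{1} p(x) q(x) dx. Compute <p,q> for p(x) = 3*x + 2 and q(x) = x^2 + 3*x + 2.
<p,q> = 46/3

Expand the product: p(x)·q(x) = 3*x^3 + 11*x^2 + 12*x + 4.
∫_{-1}^{1} of each monomial x^k gives [2/(k+1) if k even, 0 if k odd]. Integrating term-by-term (or equivalently evaluating the antiderivative F(x) = 3*x^4/4 + 11*x^3/3 + 6*x^2 + 4*x at the endpoints):
  F(1) − F(−1) = 173/12 − (-11/12) = 46/3.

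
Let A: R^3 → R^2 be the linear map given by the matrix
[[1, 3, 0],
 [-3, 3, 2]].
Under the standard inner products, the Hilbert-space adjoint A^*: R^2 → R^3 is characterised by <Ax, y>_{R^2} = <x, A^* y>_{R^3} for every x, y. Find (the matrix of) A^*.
A^* = A^T =
[[1, -3],
 [3, 3],
 [0, 2]]

For real matrices with standard dot products, the defining identity <Ax, y> = <x, A^* y> gives (Ax)^T y = x^T (A^*) y, i.e. x^T A^T y = x^T (A^*) y. Since this holds for all x, y, we must have A^* = A^T. Therefore
A^* =
[[1, -3],
 [3, 3],
 [0, 2]].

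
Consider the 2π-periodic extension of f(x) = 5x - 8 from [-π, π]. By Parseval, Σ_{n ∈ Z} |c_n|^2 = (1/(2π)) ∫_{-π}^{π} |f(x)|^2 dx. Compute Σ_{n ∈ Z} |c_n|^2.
Σ |c_n|^2 = 25π^2/3 + 64

Expand and integrate term by term over [-π, π]:
  ∫ (5x)^2 dx = 25·(2π^3/3); ∫ 2·5·(-8)·x dx = 0 (odd integrand); ∫ (-8)^2 dx = 64·2π.
So (1/(2π)) ∫_{-π}^{π} (5x - 8)^2 dx = 25π^2/3 + 64 = 25π^2/3 + 64.
Parseval ⇒ Σ |c_n|^2 = 25π^2/3 + 64.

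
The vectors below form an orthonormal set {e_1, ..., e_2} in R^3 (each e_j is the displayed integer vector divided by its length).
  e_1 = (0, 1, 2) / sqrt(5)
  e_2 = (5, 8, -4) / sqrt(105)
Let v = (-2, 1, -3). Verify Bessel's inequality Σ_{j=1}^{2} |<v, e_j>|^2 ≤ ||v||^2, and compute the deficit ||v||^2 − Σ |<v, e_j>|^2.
Σ |<v, e_j>|^2 = 125/21; ||v||^2 = 14; deficit = 169/21

Write each e_j = u_j / sqrt(<u_j, u_j>) where u_j is the displayed integer vector. Then <v, e_j> = <v, u_j> / sqrt(<u_j, u_j>), so |<v, e_j>|^2 = <v, u_j>^2 / <u_j, u_j>.
Coefficients: <v, e_1> = -5/sqrt(5), <v, e_2> = 10/sqrt(105).
Square and sum: Σ |<v, e_j>|^2 = 125/21.
Compute ||v||^2 = v·v = 14.
Deficit = 14 − 125/21 = 169/21 ≥ 0, confirming Bessel's inequality. (The deficit equals ||v − Σ <v,e_j> e_j||^2, the squared distance from v to span{e_j}.)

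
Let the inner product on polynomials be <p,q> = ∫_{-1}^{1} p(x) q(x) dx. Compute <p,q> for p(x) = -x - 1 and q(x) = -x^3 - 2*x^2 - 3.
<p,q> = 116/15

Expand the product: p(x)·q(x) = x^4 + 3*x^3 + 2*x^2 + 3*x + 3.
∫_{-1}^{1} of each monomial x^k gives [2/(k+1) if k even, 0 if k odd]. Integrating term-by-term (or equivalently evaluating the antiderivative F(x) = x^5/5 + 3*x^4/4 + 2*x^3/3 + 3*x^2/2 + 3*x at the endpoints):
  F(1) − F(−1) = 367/60 − (-97/60) = 116/15.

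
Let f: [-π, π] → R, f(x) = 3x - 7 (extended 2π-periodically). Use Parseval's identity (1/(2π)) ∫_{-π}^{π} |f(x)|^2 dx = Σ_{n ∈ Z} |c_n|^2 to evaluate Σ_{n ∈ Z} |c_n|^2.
Σ |c_n|^2 = 3π^2 + 49

Expand and integrate term by term over [-π, π]:
  ∫ (3x)^2 dx = 9·(2π^3/3); ∫ 2·3·(-7)·x dx = 0 (odd integrand); ∫ (-7)^2 dx = 49·2π.
So (1/(2π)) ∫_{-π}^{π} (3x - 7)^2 dx = 9π^2/3 + 49 = 3π^2 + 49.
Parseval ⇒ Σ |c_n|^2 = 3π^2 + 49.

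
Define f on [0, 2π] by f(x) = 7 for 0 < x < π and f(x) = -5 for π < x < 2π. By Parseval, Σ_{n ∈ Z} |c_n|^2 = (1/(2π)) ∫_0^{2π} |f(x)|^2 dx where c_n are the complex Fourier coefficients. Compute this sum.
Σ |c_n|^2 = 37

Parseval equates the L^2 energy of f (normalised by 1/(2π)) with the ℓ^2 sum of its Fourier coefficients: (1/(2π)) ∫_0^{2π} |f|^2 = Σ |c_n|^2.
Compute the left side: (1/(2π)) [∫_0^π 7^2 dx + ∫_π^{2π} (-5)^2 dx] = (1/(2π)) · (49π + 25π) = (49 + 25)/2 = 37.
So Σ_{n ∈ Z} |c_n|^2 = 37.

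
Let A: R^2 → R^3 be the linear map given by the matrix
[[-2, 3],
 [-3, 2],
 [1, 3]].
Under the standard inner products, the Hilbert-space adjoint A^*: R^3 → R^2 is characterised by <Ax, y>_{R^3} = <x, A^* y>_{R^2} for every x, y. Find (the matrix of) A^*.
A^* = A^T =
[[-2, -3, 1],
 [3, 2, 3]]

For real matrices with standard dot products, the defining identity <Ax, y> = <x, A^* y> gives (Ax)^T y = x^T (A^*) y, i.e. x^T A^T y = x^T (A^*) y. Since this holds for all x, y, we must have A^* = A^T. Therefore
A^* =
[[-2, -3, 1],
 [3, 2, 3]].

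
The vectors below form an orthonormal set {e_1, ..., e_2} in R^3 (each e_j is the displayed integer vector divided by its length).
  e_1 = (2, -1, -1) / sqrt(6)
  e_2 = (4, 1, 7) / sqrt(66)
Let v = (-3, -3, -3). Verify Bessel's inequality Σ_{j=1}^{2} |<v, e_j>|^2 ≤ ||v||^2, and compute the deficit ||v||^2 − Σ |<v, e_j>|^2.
Σ |<v, e_j>|^2 = 216/11; ||v||^2 = 27; deficit = 81/11

Write each e_j = u_j / sqrt(<u_j, u_j>) where u_j is the displayed integer vector. Then <v, e_j> = <v, u_j> / sqrt(<u_j, u_j>), so |<v, e_j>|^2 = <v, u_j>^2 / <u_j, u_j>.
Coefficients: <v, e_1> = 0/sqrt(6), <v, e_2> = -36/sqrt(66).
Square and sum: Σ |<v, e_j>|^2 = 216/11.
Compute ||v||^2 = v·v = 27.
Deficit = 27 − 216/11 = 81/11 ≥ 0, confirming Bessel's inequality. (The deficit equals ||v − Σ <v,e_j> e_j||^2, the squared distance from v to span{e_j}.)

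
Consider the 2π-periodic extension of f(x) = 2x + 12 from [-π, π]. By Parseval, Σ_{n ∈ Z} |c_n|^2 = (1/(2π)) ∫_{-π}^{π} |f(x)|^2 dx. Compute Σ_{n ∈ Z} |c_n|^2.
Σ |c_n|^2 = 4π^2/3 + 144

Expand and integrate term by term over [-π, π]:
  ∫ (2x)^2 dx = 4·(2π^3/3); ∫ 2·2·(12)·x dx = 0 (odd integrand); ∫ 12^2 dx = 144·2π.
So (1/(2π)) ∫_{-π}^{π} (2x + 12)^2 dx = 4π^2/3 + 144 = 4π^2/3 + 144.
Parseval ⇒ Σ |c_n|^2 = 4π^2/3 + 144.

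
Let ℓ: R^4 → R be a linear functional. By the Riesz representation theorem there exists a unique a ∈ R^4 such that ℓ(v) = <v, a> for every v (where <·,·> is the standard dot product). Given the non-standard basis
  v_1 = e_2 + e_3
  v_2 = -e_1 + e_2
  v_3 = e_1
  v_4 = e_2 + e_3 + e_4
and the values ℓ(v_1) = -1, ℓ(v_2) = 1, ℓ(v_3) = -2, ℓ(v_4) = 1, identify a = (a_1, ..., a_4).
a = (-2, -1, 0, 2)

Write a = (a_1, ..., a_4) in the standard basis. For each basis vector v_i, ℓ(v_i) = <v_i, a> is a linear equation in the a_j's. Collect the n equations into a matrix system V a = ℓ, where row i of V is v_i (expressed in the standard basis). Since V is invertible (lower-triangular with 1s on the diagonal, up to permutation), solve by back-substitution:
  V =
[[0, 1, 1, 0],
 [-1, 1, 0, 0],
 [1, 0, 0, 0],
 [0, 1, 1, 1]]
  V a = (-1, 1, -2, 1)
Solving gives a = (-2, -1, 0, 2).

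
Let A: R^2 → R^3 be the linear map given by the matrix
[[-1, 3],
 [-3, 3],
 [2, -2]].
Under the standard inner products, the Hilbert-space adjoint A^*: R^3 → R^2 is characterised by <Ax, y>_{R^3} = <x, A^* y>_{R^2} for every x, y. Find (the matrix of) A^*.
A^* = A^T =
[[-1, -3, 2],
 [3, 3, -2]]

For real matrices with standard dot products, the defining identity <Ax, y> = <x, A^* y> gives (Ax)^T y = x^T (A^*) y, i.e. x^T A^T y = x^T (A^*) y. Since this holds for all x, y, we must have A^* = A^T. Therefore
A^* =
[[-1, -3, 2],
 [3, 3, -2]].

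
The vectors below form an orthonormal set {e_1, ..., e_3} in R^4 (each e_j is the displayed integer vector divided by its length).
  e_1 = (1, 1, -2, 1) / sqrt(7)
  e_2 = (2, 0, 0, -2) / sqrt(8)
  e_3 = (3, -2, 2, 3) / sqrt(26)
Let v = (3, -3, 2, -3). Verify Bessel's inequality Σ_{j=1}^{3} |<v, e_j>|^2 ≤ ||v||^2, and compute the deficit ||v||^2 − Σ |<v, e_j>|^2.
Σ |<v, e_j>|^2 = 375/13; ||v||^2 = 31; deficit = 28/13

Write each e_j = u_j / sqrt(<u_j, u_j>) where u_j is the displayed integer vector. Then <v, e_j> = <v, u_j> / sqrt(<u_j, u_j>), so |<v, e_j>|^2 = <v, u_j>^2 / <u_j, u_j>.
Coefficients: <v, e_1> = -7/sqrt(7), <v, e_2> = 12/sqrt(8), <v, e_3> = 10/sqrt(26).
Square and sum: Σ |<v, e_j>|^2 = 375/13.
Compute ||v||^2 = v·v = 31.
Deficit = 31 − 375/13 = 28/13 ≥ 0, confirming Bessel's inequality. (The deficit equals ||v − Σ <v,e_j> e_j||^2, the squared distance from v to span{e_j}.)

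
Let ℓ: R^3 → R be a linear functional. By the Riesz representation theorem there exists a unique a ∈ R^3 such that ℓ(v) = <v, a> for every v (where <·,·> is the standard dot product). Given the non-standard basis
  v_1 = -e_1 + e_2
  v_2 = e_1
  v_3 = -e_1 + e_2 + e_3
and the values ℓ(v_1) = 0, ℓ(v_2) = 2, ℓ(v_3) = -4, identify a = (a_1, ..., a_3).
a = (2, 2, -4)

Write a = (a_1, ..., a_3) in the standard basis. For each basis vector v_i, ℓ(v_i) = <v_i, a> is a linear equation in the a_j's. Collect the n equations into a matrix system V a = ℓ, where row i of V is v_i (expressed in the standard basis). Since V is invertible (lower-triangular with 1s on the diagonal, up to permutation), solve by back-substitution:
  V =
[[-1, 1, 0],
 [1, 0, 0],
 [-1, 1, 1]]
  V a = (0, 2, -4)
Solving gives a = (2, 2, -4).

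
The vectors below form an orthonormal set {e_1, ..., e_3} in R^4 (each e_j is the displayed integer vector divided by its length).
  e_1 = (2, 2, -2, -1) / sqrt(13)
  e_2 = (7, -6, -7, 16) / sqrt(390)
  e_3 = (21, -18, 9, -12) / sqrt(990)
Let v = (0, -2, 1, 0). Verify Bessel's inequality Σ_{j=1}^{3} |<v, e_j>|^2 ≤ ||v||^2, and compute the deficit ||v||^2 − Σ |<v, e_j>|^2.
Σ |<v, e_j>|^2 = 161/33; ||v||^2 = 5; deficit = 4/33

Write each e_j = u_j / sqrt(<u_j, u_j>) where u_j is the displayed integer vector. Then <v, e_j> = <v, u_j> / sqrt(<u_j, u_j>), so |<v, e_j>|^2 = <v, u_j>^2 / <u_j, u_j>.
Coefficients: <v, e_1> = -6/sqrt(13), <v, e_2> = 5/sqrt(390), <v, e_3> = 45/sqrt(990).
Square and sum: Σ |<v, e_j>|^2 = 161/33.
Compute ||v||^2 = v·v = 5.
Deficit = 5 − 161/33 = 4/33 ≥ 0, confirming Bessel's inequality. (The deficit equals ||v − Σ <v,e_j> e_j||^2, the squared distance from v to span{e_j}.)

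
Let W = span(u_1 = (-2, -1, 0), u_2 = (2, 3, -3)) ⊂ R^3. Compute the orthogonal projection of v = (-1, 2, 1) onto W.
proj_W(v) = (-4/61, 8/61, -15/61)

Set up U = [u_1 | ... | u_2] ∈ R^(3×2). The projector onto W = col(U) is P = U (U^T U)^(-1) U^T.
Compute U^T U =
  [5, -7]
  [-7, 22],
and U^T v = (0, 1).
Solve U^T U · c = U^T v for the coefficients: c = (7/61, 5/61). The projection is proj_W(v) = U c.
Check: (v - proj_W(v)) · u_1 = 0  (should be 0).
Check: (v - proj_W(v)) · u_2 = 0  (should be 0).
Result: proj_W(v) = (-4/61, 8/61, -15/61).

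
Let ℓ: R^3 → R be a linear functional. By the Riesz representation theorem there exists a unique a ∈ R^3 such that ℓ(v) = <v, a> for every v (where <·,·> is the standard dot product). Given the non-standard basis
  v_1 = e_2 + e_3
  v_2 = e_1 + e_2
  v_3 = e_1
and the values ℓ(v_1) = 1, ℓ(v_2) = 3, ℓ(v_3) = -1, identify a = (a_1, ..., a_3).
a = (-1, 4, -3)

Write a = (a_1, ..., a_3) in the standard basis. For each basis vector v_i, ℓ(v_i) = <v_i, a> is a linear equation in the a_j's. Collect the n equations into a matrix system V a = ℓ, where row i of V is v_i (expressed in the standard basis). Since V is invertible (lower-triangular with 1s on the diagonal, up to permutation), solve by back-substitution:
  V =
[[0, 1, 1],
 [1, 1, 0],
 [1, 0, 0]]
  V a = (1, 3, -1)
Solving gives a = (-1, 4, -3).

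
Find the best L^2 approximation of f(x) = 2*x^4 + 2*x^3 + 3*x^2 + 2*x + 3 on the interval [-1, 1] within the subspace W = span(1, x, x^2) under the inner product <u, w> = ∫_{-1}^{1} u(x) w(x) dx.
g(x) = 33*x^2/7 + 16*x/5 + 99/35

The best approximation g ∈ W is the orthogonal projection of f onto W. Writing g = a_0 + a_1 x + a_2 x^2, the coefficients solve the normal equations G · a = b where
  G_{ij} = <φ_i, φ_j> and b_i = <f, φ_i>, with φ_0 = 1, φ_1 = x, φ_2 = x^2.
G =
  [2, 0, 2/3]
  [0, 2/3, 0]
  [2/3, 0, 2/5],
b = (44/5, 32/15, 132/35).
Solving gives a_0 = 99/35, a_1 = 16/5, a_2 = 33/7, so
  g(x) = 33*x^2/7 + 16*x/5 + 99/35.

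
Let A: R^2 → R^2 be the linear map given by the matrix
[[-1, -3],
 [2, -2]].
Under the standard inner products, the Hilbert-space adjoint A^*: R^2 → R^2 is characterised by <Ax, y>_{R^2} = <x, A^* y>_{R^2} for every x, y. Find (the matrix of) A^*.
A^* = A^T =
[[-1, 2],
 [-3, -2]]

For real matrices with standard dot products, the defining identity <Ax, y> = <x, A^* y> gives (Ax)^T y = x^T (A^*) y, i.e. x^T A^T y = x^T (A^*) y. Since this holds for all x, y, we must have A^* = A^T. Therefore
A^* =
[[-1, 2],
 [-3, -2]].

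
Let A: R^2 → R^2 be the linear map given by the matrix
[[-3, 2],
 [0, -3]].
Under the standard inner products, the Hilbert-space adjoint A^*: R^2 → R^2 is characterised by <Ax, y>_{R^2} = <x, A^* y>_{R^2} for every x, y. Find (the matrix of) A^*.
A^* = A^T =
[[-3, 0],
 [2, -3]]

For real matrices with standard dot products, the defining identity <Ax, y> = <x, A^* y> gives (Ax)^T y = x^T (A^*) y, i.e. x^T A^T y = x^T (A^*) y. Since this holds for all x, y, we must have A^* = A^T. Therefore
A^* =
[[-3, 0],
 [2, -3]].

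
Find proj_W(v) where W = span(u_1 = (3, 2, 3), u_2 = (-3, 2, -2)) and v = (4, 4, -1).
proj_W(v) = (372/253, 820/253, 515/253)

Set up U = [u_1 | ... | u_2] ∈ R^(3×2). The projector onto W = col(U) is P = U (U^T U)^(-1) U^T.
Compute U^T U =
  [22, -11]
  [-11, 17],
and U^T v = (17, -2).
Solve U^T U · c = U^T v for the coefficients: c = (267/253, 13/23). The projection is proj_W(v) = U c.
Check: (v - proj_W(v)) · u_1 = 0  (should be 0).
Check: (v - proj_W(v)) · u_2 = 0  (should be 0).
Result: proj_W(v) = (372/253, 820/253, 515/253).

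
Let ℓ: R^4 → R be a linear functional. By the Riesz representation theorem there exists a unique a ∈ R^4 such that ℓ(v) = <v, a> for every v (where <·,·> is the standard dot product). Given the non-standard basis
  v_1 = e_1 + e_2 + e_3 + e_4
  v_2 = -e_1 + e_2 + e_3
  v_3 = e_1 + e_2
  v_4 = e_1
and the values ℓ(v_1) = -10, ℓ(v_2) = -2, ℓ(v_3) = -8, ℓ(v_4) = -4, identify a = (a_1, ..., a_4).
a = (-4, -4, -2, 0)

Write a = (a_1, ..., a_4) in the standard basis. For each basis vector v_i, ℓ(v_i) = <v_i, a> is a linear equation in the a_j's. Collect the n equations into a matrix system V a = ℓ, where row i of V is v_i (expressed in the standard basis). Since V is invertible (lower-triangular with 1s on the diagonal, up to permutation), solve by back-substitution:
  V =
[[1, 1, 1, 1],
 [-1, 1, 1, 0],
 [1, 1, 0, 0],
 [1, 0, 0, 0]]
  V a = (-10, -2, -8, -4)
Solving gives a = (-4, -4, -2, 0).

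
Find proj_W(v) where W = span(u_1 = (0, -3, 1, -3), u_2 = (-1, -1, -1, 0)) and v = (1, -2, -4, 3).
proj_W(v) = (-109/53, -16/53, -140/53, 93/53)

Set up U = [u_1 | ... | u_2] ∈ R^(4×2). The projector onto W = col(U) is P = U (U^T U)^(-1) U^T.
Compute U^T U =
  [19, 2]
  [2, 3],
and U^T v = (-7, 5).
Solve U^T U · c = U^T v for the coefficients: c = (-31/53, 109/53). The projection is proj_W(v) = U c.
Check: (v - proj_W(v)) · u_1 = 0  (should be 0).
Check: (v - proj_W(v)) · u_2 = 0  (should be 0).
Result: proj_W(v) = (-109/53, -16/53, -140/53, 93/53).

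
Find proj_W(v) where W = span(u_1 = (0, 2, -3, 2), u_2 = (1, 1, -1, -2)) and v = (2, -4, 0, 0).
proj_W(v) = (-13/59, -67/59, 94/59, -28/59)

Set up U = [u_1 | ... | u_2] ∈ R^(4×2). The projector onto W = col(U) is P = U (U^T U)^(-1) U^T.
Compute U^T U =
  [17, 1]
  [1, 7],
and U^T v = (-8, -2).
Solve U^T U · c = U^T v for the coefficients: c = (-27/59, -13/59). The projection is proj_W(v) = U c.
Check: (v - proj_W(v)) · u_1 = 0  (should be 0).
Check: (v - proj_W(v)) · u_2 = 0  (should be 0).
Result: proj_W(v) = (-13/59, -67/59, 94/59, -28/59).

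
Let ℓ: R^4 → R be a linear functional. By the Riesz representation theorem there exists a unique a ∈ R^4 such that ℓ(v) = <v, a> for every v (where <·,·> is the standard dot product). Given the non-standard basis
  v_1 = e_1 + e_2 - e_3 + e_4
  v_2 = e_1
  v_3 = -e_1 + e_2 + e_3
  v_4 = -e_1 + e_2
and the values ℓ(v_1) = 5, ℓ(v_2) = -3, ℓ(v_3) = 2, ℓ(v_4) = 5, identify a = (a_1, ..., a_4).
a = (-3, 2, -3, 3)

Write a = (a_1, ..., a_4) in the standard basis. For each basis vector v_i, ℓ(v_i) = <v_i, a> is a linear equation in the a_j's. Collect the n equations into a matrix system V a = ℓ, where row i of V is v_i (expressed in the standard basis). Since V is invertible (lower-triangular with 1s on the diagonal, up to permutation), solve by back-substitution:
  V =
[[1, 1, -1, 1],
 [1, 0, 0, 0],
 [-1, 1, 1, 0],
 [-1, 1, 0, 0]]
  V a = (5, -3, 2, 5)
Solving gives a = (-3, 2, -3, 3).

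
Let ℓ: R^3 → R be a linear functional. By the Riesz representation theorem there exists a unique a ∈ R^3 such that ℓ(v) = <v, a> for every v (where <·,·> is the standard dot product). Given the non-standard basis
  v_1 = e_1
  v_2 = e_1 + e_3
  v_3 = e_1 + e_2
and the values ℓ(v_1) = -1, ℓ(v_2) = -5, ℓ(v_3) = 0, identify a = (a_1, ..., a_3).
a = (-1, 1, -4)

Write a = (a_1, ..., a_3) in the standard basis. For each basis vector v_i, ℓ(v_i) = <v_i, a> is a linear equation in the a_j's. Collect the n equations into a matrix system V a = ℓ, where row i of V is v_i (expressed in the standard basis). Since V is invertible (lower-triangular with 1s on the diagonal, up to permutation), solve by back-substitution:
  V =
[[1, 0, 0],
 [1, 0, 1],
 [1, 1, 0]]
  V a = (-1, -5, 0)
Solving gives a = (-1, 1, -4).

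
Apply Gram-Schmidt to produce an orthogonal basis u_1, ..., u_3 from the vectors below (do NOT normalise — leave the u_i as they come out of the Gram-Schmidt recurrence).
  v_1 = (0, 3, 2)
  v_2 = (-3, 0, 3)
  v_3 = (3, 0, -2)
Orthogonal basis:
  u_1 = (0, 3, 2)
  u_2 = (-3, -18/13, 27/13)
  u_3 = (9/22, -3/11, 9/22)

Apply the Gram-Schmidt recurrence
  u_1 = v_1
  u_i = v_i − Σ_{j<i} ((v_i · u_j) / (u_j · u_j)) · u_j.

Step by step this gives:
  u_1 = (0, 3, 2)
  u_2 = (-3, -18/13, 27/13)
  u_3 = (9/22, -3/11, 9/22)

Orthogonality check:
  u_2 · u_1 = 0 (should be 0)
  u_3 · u_1 = 0 (should be 0)
  u_3 · u_2 = 0 (should be 0)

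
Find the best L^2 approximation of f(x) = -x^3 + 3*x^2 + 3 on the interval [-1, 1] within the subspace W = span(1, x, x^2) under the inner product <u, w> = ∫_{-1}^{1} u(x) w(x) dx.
g(x) = 3*x^2 - 3*x/5 + 3

The best approximation g ∈ W is the orthogonal projection of f onto W. Writing g = a_0 + a_1 x + a_2 x^2, the coefficients solve the normal equations G · a = b where
  G_{ij} = <φ_i, φ_j> and b_i = <f, φ_i>, with φ_0 = 1, φ_1 = x, φ_2 = x^2.
G =
  [2, 0, 2/3]
  [0, 2/3, 0]
  [2/3, 0, 2/5],
b = (8, -2/5, 16/5).
Solving gives a_0 = 3, a_1 = -3/5, a_2 = 3, so
  g(x) = 3*x^2 - 3*x/5 + 3.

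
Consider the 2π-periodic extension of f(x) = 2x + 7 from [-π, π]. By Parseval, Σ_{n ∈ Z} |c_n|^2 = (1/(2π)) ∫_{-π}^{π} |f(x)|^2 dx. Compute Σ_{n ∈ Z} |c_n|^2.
Σ |c_n|^2 = 4π^2/3 + 49

Expand and integrate term by term over [-π, π]:
  ∫ (2x)^2 dx = 4·(2π^3/3); ∫ 2·2·(7)·x dx = 0 (odd integrand); ∫ 7^2 dx = 49·2π.
So (1/(2π)) ∫_{-π}^{π} (2x + 7)^2 dx = 4π^2/3 + 49 = 4π^2/3 + 49.
Parseval ⇒ Σ |c_n|^2 = 4π^2/3 + 49.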